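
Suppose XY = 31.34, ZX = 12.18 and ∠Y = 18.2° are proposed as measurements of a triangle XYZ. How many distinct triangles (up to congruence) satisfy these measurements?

XY·sin Y = 31.34·sin(18.2°) ≈ 9.789.
Since XY sin Y < ZX < XY (9.789 < 12.18 < 31.34), two triangles exist.

2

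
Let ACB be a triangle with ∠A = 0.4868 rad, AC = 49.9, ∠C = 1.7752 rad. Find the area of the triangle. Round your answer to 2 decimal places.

740.17

The third angle is ∠B = π − ∠A − ∠C = 0.8796 rad.
Law of sines: CB = AC·sin A/sin B ≈ 30.297.
Law of sines: BA = AC·sin C/sin B ≈ 63.417.
Area = ½·AC·CB·sin C ≈ 740.17.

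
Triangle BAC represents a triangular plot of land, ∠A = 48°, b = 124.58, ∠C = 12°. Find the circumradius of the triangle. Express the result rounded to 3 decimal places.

The third angle is ∠B = 180° − ∠A − ∠C = 120.00°.
Law of sines: a = b·sin A/sin B ≈ 106.9.
Law of sines: c = b·sin C/sin B ≈ 29.909.
Circumradius = b/(2 sin B) ≈ 71.926.

R ≈ 71.926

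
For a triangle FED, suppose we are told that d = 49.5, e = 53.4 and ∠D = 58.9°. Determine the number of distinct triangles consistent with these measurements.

2

e·sin D = 53.4·sin(58.9°) ≈ 45.72.
Since e sin D < d < e (45.72 < 49.5 < 53.4), two triangles exist.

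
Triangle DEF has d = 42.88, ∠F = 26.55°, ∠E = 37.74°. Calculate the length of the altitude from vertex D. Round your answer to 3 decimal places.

13.020

The third angle is ∠D = 180° − ∠E − ∠F = 115.71°.
Law of sines: e = d·sin E/sin D ≈ 29.13.
Law of sines: f = d·sin F/sin D ≈ 21.272.
Area = ½·d·e·sin F ≈ 279.16.
The altitude from D has length 2·area/d ≈ 13.02.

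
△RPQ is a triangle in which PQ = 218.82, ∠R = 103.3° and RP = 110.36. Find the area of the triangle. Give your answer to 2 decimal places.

area ≈ 8874.56

Law of sines: sin Q = RP·sin R/PQ ≈ 0.49081.
Since PQ ≥ RP, only the acute value applies: ∠Q ≈ 29.39°.
Then ∠P = 180° − ∠R − ∠Q ≈ 47.31°.
Law of sines gives QR = PQ·sin P/sin R ≈ 165.26.
Area = ½·PQ·RP·sin P ≈ 8874.6.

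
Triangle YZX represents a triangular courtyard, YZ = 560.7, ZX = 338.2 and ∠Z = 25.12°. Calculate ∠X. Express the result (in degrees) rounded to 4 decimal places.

125.4501

By the law of cosines, XY² = YZ² + ZX² − 2·YZ·ZX·cos Z = 85376, so XY ≈ 292.19.
Law of cosines again: cos X = (ZX² + XY² − YZ²)/(2·ZX·XY) ≈ -0.57999, so ∠X ≈ 125.45°.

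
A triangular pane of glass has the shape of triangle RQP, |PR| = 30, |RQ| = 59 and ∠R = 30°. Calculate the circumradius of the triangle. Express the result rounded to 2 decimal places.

36.27

By the law of cosines, |QP|² = |PR|² + |RQ|² − 2·|PR|·|RQ|·cos R = 1315.3, so |QP| ≈ 36.267.
Area = ½·|PR|·|RQ|·sin R ≈ 442.5.
Circumradius = |QP|/(2 sin R) ≈ 36.267.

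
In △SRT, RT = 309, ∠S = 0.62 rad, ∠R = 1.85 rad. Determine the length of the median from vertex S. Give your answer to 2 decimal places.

The third angle is ∠T = π − ∠S − ∠R = 0.672 rad.
Law of sines: TS = RT·sin R/sin S ≈ 511.22.
Law of sines: SR = RT·sin T/sin S ≈ 330.91.
Median from S: ½√(2·TS² + 2·SR² − RT²) ≈ 401.93.

401.93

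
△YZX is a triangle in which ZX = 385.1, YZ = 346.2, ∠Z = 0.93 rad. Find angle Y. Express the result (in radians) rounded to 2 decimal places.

By the law of cosines, XY² = YZ² + ZX² − 2·YZ·ZX·cos Z = 1.0875e+05, so XY ≈ 329.77.
Law of cosines again: cos Y = (XY² + YZ² − ZX²)/(2·XY·YZ) ≈ 0.35168, so ∠Y ≈ 1.211 rad.

1.21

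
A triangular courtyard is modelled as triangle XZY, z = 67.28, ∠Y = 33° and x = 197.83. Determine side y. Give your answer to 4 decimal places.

By the law of cosines, y² = x² + z² − 2·x·z·cos Y = 21338, so y ≈ 146.07.

146.0750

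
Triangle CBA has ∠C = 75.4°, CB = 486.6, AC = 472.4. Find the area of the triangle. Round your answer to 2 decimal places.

111223.58

Area = ½·AC·CB·sin C ≈ 1.1122e+05.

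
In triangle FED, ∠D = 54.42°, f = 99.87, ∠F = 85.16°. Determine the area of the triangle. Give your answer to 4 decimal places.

The third angle is ∠E = 180° − ∠D − ∠F = 40.42°.
Law of sines: e = f·sin E/sin F ≈ 64.986.
Law of sines: d = f·sin D/sin F ≈ 81.515.
Area = ½·f·e·sin D ≈ 2639.2.

area ≈ 2639.2332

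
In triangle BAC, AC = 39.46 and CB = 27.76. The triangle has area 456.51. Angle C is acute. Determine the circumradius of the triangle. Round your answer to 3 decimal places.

From area = ½·AC·CB·sin C, we get sin C = 2·area/(AC·CB) ≈ 0.83350.
Taking the acute solution, ∠C ≈ 56.46°.
Law of cosines then gives BA ≈ 33.425.
Circumradius = BA/(2 sin C) ≈ 20.051.

R ≈ 20.051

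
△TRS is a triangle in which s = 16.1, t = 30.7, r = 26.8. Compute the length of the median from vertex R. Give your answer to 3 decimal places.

Median from R: ½√(2·s² + 2·t² − r²) ≈ 20.525.

m_R ≈ 20.525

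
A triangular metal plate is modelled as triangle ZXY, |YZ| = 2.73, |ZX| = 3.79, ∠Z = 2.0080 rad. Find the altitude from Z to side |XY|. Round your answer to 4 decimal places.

h_Z ≈ 1.6951

By the law of cosines, |XY|² = |YZ|² + |ZX|² − 2·|YZ|·|ZX|·cos Z = 30.579, so |XY| ≈ 5.5298.
Area = ½·|YZ|·|ZX|·sin Z ≈ 4.6867.
The altitude from Z has length 2·area/|XY| ≈ 1.6951.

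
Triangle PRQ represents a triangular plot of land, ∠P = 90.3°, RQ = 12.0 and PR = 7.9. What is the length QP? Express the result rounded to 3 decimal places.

Law of sines: sin Q = PR·sin P/RQ ≈ 0.65832.
Since RQ ≥ PR, only the acute value applies: ∠Q ≈ 41.17°.
Then ∠R = 180° − ∠P − ∠Q ≈ 48.53°.
Law of sines gives QP = RQ·sin R/sin P ≈ 8.9914.

8.991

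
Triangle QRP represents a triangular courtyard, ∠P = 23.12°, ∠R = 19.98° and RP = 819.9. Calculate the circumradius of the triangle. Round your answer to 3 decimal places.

The third angle is ∠Q = 180° − ∠R − ∠P = 136.90°.
Law of sines: PQ = RP·sin R/sin Q ≈ 410.02.
Law of sines: QR = RP·sin P/sin Q ≈ 471.17.
Circumradius = RP/(2 sin Q) ≈ 599.98.

599.979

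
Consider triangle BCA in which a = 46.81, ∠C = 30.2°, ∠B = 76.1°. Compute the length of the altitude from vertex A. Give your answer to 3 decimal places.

23.814

The third angle is ∠A = 180° − ∠B − ∠C = 73.70°.
Law of sines: b = a·sin B/sin A ≈ 47.342.
Law of sines: c = a·sin C/sin A ≈ 24.532.
Area = ½·a·b·sin C ≈ 557.37.
The altitude from A has length 2·area/a ≈ 23.814.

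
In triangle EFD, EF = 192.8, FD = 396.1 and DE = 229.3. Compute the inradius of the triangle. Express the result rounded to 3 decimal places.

35.154

Semiperimeter s = (396.1 + 229.3 + 192.8)/2 = 409.1.
Heron's formula: area = √(409.1·13·179.8·216.3) ≈ 14382.
Inradius = area/s = 14382/409.1 ≈ 35.154.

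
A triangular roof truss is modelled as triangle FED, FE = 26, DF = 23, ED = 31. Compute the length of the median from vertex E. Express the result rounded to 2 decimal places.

Median from E: ½√(2·FE² + 2·ED² − DF²) ≈ 26.196.

m_E ≈ 26.20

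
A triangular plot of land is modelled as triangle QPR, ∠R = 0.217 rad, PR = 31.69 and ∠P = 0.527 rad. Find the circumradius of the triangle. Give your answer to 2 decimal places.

23.40

The third angle is ∠Q = π − ∠P − ∠R = 2.398 rad.
Law of sines: RQ = PR·sin P/sin Q ≈ 23.534.
Law of sines: QP = PR·sin R/sin Q ≈ 10.075.
Circumradius = PR/(2 sin Q) ≈ 23.397.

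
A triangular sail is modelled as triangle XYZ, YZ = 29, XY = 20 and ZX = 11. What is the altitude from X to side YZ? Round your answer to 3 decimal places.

Semiperimeter s = (29 + 11 + 20)/2 = 30.
Heron's formula: area = √(30·1·19·10) ≈ 75.498.
The altitude from X has length 2·area/YZ ≈ 5.2068.

5.207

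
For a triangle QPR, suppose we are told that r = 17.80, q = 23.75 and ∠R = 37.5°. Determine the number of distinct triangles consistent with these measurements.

2

q·sin R = 23.75·sin(37.5°) ≈ 14.46.
Since q sin R < r < q (14.46 < 17.80 < 23.75), two triangles exist.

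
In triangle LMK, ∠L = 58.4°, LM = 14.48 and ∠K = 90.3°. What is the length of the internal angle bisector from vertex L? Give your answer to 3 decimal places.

t_L ≈ 8.643

The third angle is ∠M = 180° − ∠K − ∠L = 31.30°.
Law of sines: MK = LM·sin L/sin K ≈ 12.333.
Law of sines: KL = LM·sin M/sin K ≈ 7.5227.
The bisector from L has length 2·KL·LM·cos(∠L/2)/(KL+LM) ≈ 8.6432.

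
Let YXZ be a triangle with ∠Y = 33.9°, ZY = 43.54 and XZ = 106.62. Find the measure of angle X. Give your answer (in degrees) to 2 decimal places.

∠X ≈ 13.17°

Law of sines: sin X = ZY·sin Y/XZ ≈ 0.22776.
Since XZ ≥ ZY, only the acute value applies: ∠X ≈ 13.17°.
Then ∠Z = 180° − ∠Y − ∠X ≈ 132.93°.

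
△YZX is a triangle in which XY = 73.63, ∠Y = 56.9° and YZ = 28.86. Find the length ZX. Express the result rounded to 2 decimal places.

62.72

By the law of cosines, ZX² = XY² + YZ² − 2·XY·YZ·cos Y = 3933.4, so ZX ≈ 62.717.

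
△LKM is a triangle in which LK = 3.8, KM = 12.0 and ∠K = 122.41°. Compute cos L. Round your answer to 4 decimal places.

By the law of cosines, ML² = LK² + KM² − 2·LK·KM·cos K = 207.32, so ML ≈ 14.399.
Law of cosines again: cos L = (ML² + LK² − KM²)/(2·ML·LK) ≈ 0.71060, so ∠L ≈ 44.72°.

cos L ≈ 0.7106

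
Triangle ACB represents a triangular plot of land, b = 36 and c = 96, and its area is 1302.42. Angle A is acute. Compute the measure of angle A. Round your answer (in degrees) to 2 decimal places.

∠A ≈ 48.91°

From area = ½·c·b·sin A, we get sin A = 2·area/(c·b) ≈ 0.75372.
Taking the acute solution, ∠A ≈ 48.91°.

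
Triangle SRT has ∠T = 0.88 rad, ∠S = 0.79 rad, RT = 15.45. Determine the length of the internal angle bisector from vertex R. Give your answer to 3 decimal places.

The third angle is ∠R = π − ∠T − ∠S = 1.472 rad.
Law of sines: TS = RT·sin R/sin S ≈ 21.643.
Law of sines: SR = RT·sin T/sin S ≈ 16.763.
The bisector from R has length 2·SR·RT·cos(∠R/2)/(SR+RT) ≈ 11.92.

11.920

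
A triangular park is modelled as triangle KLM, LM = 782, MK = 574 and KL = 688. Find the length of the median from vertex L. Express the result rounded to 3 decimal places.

Median from L: ½√(2·KL² + 2·LM² − MK²) ≈ 678.28.

678.281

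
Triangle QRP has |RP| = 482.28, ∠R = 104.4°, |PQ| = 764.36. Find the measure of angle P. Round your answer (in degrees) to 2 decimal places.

37.93

Law of sines: sin Q = |RP|·sin R/|PQ| ≈ 0.61114.
Since |PQ| ≥ |RP|, only the acute value applies: ∠Q ≈ 37.67°.
Then ∠P = 180° − ∠R − ∠Q ≈ 37.93°.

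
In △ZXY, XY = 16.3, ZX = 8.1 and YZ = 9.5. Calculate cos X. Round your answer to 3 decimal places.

0.913

By the law of cosines, cos X = (ZX² + XY² − YZ²) / (2·ZX·XY) ≈ 0.91286, so ∠X ≈ 24.10°.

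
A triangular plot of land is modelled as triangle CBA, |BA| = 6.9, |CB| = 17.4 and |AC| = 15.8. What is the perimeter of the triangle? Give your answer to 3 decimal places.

40.100

Perimeter = 6.9 + 15.8 + 17.4 = 40.1.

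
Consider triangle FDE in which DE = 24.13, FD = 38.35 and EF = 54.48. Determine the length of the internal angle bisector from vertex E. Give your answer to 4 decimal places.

t_E ≈ 31.6501

By the law of cosines, cos E = (DE² + EF² − FD²) / (2·DE·EF) ≈ 0.79096, so ∠E ≈ 37.72°.
The bisector from E has length 2·DE·EF·cos(∠E/2)/(DE+EF) ≈ 31.65.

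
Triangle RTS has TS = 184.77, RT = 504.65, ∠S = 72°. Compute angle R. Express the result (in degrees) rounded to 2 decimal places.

∠R ≈ 20.38°

Law of sines: sin R = TS·sin S/RT ≈ 0.34822.
Since RT ≥ TS, only the acute value applies: ∠R ≈ 20.38°.
Then ∠T = 180° − ∠S − ∠R ≈ 87.62°.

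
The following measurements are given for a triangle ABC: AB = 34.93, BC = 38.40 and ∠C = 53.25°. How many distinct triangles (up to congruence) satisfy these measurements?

2

BC·sin C = 38.40·sin(53.25°) ≈ 30.77.
Since BC sin C < AB < BC (30.77 < 34.93 < 38.40), two triangles exist.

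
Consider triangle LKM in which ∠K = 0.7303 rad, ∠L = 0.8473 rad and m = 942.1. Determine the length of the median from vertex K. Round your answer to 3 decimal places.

The third angle is ∠M = π − ∠L − ∠K = 1.5640 rad.
Law of sines: l = m·sin L/sin M ≈ 706.12.
Law of sines: k = m·sin K/sin M ≈ 628.48.
Median from K: ½√(2·m² + 2·l² − k²) ≈ 770.93.

m_K ≈ 770.927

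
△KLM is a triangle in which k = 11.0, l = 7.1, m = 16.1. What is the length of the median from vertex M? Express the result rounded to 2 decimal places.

m_M ≈ 4.57

Median from M: ½√(2·k² + 2·l² − m²) ≈ 4.5719.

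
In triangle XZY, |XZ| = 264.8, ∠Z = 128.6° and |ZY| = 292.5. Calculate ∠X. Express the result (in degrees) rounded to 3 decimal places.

27.070

By the law of cosines, |YX|² = |XZ|² + |ZY|² − 2·|XZ|·|ZY|·cos Z = 2.5232e+05, so |YX| ≈ 502.31.
Law of cosines again: cos X = (|YX|² + |XZ|² − |ZY|²)/(2·|YX|·|XZ|) ≈ 0.89045, so ∠X ≈ 27.07°.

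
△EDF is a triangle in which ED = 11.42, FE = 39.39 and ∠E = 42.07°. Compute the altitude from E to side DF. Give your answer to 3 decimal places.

h_E ≈ 9.465

By the law of cosines, DF² = FE² + ED² − 2·FE·ED·cos E = 1014.1, so DF ≈ 31.846.
Area = ½·FE·ED·sin E ≈ 150.7.
The altitude from E has length 2·area/DF ≈ 9.4646.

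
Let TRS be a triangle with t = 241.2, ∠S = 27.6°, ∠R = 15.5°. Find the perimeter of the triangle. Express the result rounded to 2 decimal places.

499.08

The third angle is ∠T = 180° − ∠R − ∠S = 136.90°.
Law of sines: r = t·sin R/sin T ≈ 94.337.
Law of sines: s = t·sin S/sin T ≈ 163.55.
Semiperimeter p = (241.2+94.337+163.55)/2 = 249.54.
Perimeter = 241.2 + 94.337 + 163.55 = 499.08.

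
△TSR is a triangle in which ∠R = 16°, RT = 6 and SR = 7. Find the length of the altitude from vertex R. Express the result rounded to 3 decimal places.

h_R ≈ 5.613

By the law of cosines, TS² = SR² + RT² − 2·SR·RT·cos R = 4.254, so TS ≈ 2.0625.
Area = ½·SR·RT·sin R ≈ 5.7884.
The altitude from R has length 2·area/TS ≈ 5.6129.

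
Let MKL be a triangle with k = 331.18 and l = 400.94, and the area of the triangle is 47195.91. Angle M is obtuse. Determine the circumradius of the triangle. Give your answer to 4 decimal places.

From area = ½·k·l·sin M, we get sin M = 2·area/(k·l) ≈ 0.71087.
Taking the obtuse solution, ∠M ≈ 134.69°.
Law of cosines then gives m ≈ 676.17.
Circumradius = m/(2 sin M) ≈ 475.6.

475.5957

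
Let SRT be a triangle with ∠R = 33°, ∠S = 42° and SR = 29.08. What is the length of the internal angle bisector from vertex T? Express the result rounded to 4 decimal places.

t_T ≈ 11.0055

The third angle is ∠T = 180° − ∠S − ∠R = 105.00°.
Law of sines: RT = SR·sin S/sin T ≈ 20.145.
Law of sines: TS = SR·sin R/sin T ≈ 16.397.
The bisector from T has length 2·RT·TS·cos(∠T/2)/(RT+TS) ≈ 11.006.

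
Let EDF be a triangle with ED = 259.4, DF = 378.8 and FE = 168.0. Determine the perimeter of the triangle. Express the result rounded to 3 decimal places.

Perimeter = 378.8 + 168 + 259.4 = 806.2.

perimeter ≈ 806.200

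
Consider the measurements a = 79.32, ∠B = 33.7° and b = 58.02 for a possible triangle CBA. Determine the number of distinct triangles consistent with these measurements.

a·sin B = 79.32·sin(33.7°) ≈ 44.01.
Since a sin B < b < a (44.01 < 58.02 < 79.32), two triangles exist.

2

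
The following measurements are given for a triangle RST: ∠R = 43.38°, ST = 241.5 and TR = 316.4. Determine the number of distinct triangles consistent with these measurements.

TR·sin R = 316.4·sin(43.38°) ≈ 217.3.
Since TR sin R < ST < TR (217.3 < 241.5 < 316.4), two triangles exist.

2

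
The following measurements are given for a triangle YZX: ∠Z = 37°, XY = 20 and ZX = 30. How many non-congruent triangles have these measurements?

2

ZX·sin Z = 30·sin(37°) ≈ 18.05.
Since ZX sin Z < XY < ZX (18.05 < 20 < 30), two triangles exist.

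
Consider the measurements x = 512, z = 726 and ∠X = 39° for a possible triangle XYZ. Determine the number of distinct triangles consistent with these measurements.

2

z·sin X = 726·sin(39°) ≈ 456.9.
Since z sin X < x < z (456.9 < 512 < 726), two triangles exist.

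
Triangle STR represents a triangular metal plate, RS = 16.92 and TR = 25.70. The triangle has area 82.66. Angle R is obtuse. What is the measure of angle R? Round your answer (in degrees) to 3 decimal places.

From area = ½·TR·RS·sin R, we get sin R = 2·area/(TR·RS) ≈ 0.38018.
Taking the obtuse solution, ∠R ≈ 157.66°.

∠R ≈ 157.655°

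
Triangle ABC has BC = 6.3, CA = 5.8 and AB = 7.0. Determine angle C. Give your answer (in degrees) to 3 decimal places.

By the law of cosines, cos C = (BC² + CA² − AB²) / (2·BC·CA) ≈ 0.33292, so ∠C ≈ 70.55°.

70.554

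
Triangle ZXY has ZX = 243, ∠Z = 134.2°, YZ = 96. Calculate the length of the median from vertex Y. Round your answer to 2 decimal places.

200.60

By the law of cosines, XY² = YZ² + ZX² − 2·YZ·ZX·cos Z = 1.0079e+05, so XY ≈ 317.48.
Median from Y: ½√(2·XY² + 2·YZ² − ZX²) ≈ 200.6.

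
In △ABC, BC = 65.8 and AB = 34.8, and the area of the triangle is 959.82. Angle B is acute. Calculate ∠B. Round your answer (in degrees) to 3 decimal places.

∠B ≈ 56.964°

From area = ½·AB·BC·sin B, we get sin B = 2·area/(AB·BC) ≈ 0.83833.
Taking the acute solution, ∠B ≈ 56.96°.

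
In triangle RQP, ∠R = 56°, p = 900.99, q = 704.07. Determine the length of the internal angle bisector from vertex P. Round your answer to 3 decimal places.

t_P ≈ 584.789

By the law of cosines, r² = q² + p² − 2·q·p·cos R = 5.9804e+05, so r ≈ 773.33.
Law of cosines again: cos P = (r² + q² − p²)/(2·r·q) ≈ 0.25894, so ∠P ≈ 74.99°.
The bisector from P has length 2·r·q·cos(∠P/2)/(r+q) ≈ 584.79.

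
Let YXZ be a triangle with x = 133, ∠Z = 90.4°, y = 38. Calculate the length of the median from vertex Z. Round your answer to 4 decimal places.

By the law of cosines, z² = y² + x² − 2·y·x·cos Z = 19204, so z ≈ 138.58.
Median from Z: ½√(2·y² + 2·x² − z²) ≈ 69.033.

69.0334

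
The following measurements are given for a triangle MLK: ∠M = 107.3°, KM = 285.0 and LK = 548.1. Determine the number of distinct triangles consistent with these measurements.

KM·sin M = 285.0·sin(107.3°) ≈ 272.1.
Since ∠M is not acute, a triangle exists only if LK > KM; here LK > KM, so there is exactly one triangle.

1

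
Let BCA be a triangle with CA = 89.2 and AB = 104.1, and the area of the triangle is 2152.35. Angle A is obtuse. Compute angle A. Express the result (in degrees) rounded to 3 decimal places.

From area = ½·CA·AB·sin A, we get sin A = 2·area/(CA·AB) ≈ 0.46358.
Taking the obtuse solution, ∠A ≈ 152.38°.

152.381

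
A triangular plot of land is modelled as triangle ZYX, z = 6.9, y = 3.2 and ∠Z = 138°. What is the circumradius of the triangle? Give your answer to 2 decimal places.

R ≈ 5.16

Law of sines: sin Y = y·sin Z/z ≈ 0.31032.
Since z ≥ y, only the acute value applies: ∠Y ≈ 18.08°.
Then ∠X = 180° − ∠Z − ∠Y ≈ 23.92°.
Law of sines gives x = z·sin X/sin Z ≈ 4.1813.
Circumradius = z/(2 sin Z) ≈ 5.1559.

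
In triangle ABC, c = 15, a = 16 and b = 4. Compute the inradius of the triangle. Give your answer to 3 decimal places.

Semiperimeter s = (16 + 4 + 15)/2 = 17.5.
Heron's formula: area = √(17.5·1.5·13.5·2.5) ≈ 29.765.
Inradius = area/s = 29.765/17.5 ≈ 1.7008.

r ≈ 1.701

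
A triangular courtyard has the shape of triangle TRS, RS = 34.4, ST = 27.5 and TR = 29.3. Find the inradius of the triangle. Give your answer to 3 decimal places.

Semiperimeter s = (34.4 + 27.5 + 29.3)/2 = 45.6.
Heron's formula: area = √(45.6·11.2·18.1·16.3) ≈ 388.17.
Inradius = area/s = 388.17/45.6 ≈ 8.5126.

r ≈ 8.513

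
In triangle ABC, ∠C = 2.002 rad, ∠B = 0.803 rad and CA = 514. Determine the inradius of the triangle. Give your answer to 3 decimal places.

r ≈ 78.757

The third angle is ∠A = π − ∠B − ∠C = 0.337 rad.
Law of sines: BC = CA·sin A/sin B ≈ 235.96.
Law of sines: AB = CA·sin C/sin B ≈ 649.04.
Area = ½·CA·BC·sin C ≈ 55091.
Semiperimeter s = (235.96+514+649.04)/2 = 699.5.
Inradius = area/s = 55091/699.5 ≈ 78.757.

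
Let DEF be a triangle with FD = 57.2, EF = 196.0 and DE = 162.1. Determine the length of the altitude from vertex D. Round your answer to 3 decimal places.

Semiperimeter s = (196 + 57.2 + 162.1)/2 = 207.65.
Heron's formula: area = √(207.65·11.65·150.45·45.55) ≈ 4071.6.
The altitude from D has length 2·area/EF ≈ 41.547.

h_D ≈ 41.547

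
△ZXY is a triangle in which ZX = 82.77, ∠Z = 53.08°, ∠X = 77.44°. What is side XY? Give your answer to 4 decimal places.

87.0486

The third angle is ∠Y = 180° − ∠Z − ∠X = 49.48°.
Law of sines: XY = ZX·sin Z/sin Y ≈ 87.049.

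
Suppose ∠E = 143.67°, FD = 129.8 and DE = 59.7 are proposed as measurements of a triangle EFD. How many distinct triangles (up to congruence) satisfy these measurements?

DE·sin E = 59.7·sin(143.67°) ≈ 35.37.
Since ∠E is not acute, a triangle exists only if FD > DE; here FD > DE, so there is exactly one triangle.

1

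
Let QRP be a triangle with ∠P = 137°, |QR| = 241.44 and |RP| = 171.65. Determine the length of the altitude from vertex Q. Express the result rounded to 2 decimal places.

Law of sines: sin Q = |RP|·sin P/|QR| ≈ 0.48486.
Since |QR| ≥ |RP|, only the acute value applies: ∠Q ≈ 29.00°.
Then ∠R = 180° − ∠P − ∠Q ≈ 14.00°.
Law of sines gives |PQ| = |QR|·sin R/sin P ≈ 85.624.
Area = ½·|QR|·|RP|·sin R ≈ 5011.8.
The altitude from Q has length 2·area/|RP| ≈ 58.396.

h_Q ≈ 58.40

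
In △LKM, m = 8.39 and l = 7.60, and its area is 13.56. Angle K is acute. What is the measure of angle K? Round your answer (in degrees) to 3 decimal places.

From area = ½·m·l·sin K, we get sin K = 2·area/(m·l) ≈ 0.42532.
Taking the acute solution, ∠K ≈ 25.17°.

∠K ≈ 25.171°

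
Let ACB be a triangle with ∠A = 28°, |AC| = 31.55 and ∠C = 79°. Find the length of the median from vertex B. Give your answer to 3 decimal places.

The third angle is ∠B = 180° − ∠A − ∠C = 73.00°.
Law of sines: |CB| = |AC|·sin A/sin B ≈ 15.489.
Law of sines: |BA| = |AC|·sin C/sin B ≈ 32.385.
Median from B: ½√(2·|CB|² + 2·|BA|² − |AC|²) ≈ 19.887.

m_B ≈ 19.887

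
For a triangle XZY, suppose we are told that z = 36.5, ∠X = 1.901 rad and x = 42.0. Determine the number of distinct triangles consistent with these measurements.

z·sin X = 36.5·sin(1.901 rad) ≈ 34.53.
Since ∠X is not acute, a triangle exists only if x > z; here x > z, so there is exactly one triangle.

1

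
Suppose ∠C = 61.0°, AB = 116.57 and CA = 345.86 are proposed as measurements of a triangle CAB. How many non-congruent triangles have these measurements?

CA·sin C = 345.86·sin(61.0°) ≈ 302.5.
Since AB = 116.57 < 302.5 = CA sin C, no triangle exists.

0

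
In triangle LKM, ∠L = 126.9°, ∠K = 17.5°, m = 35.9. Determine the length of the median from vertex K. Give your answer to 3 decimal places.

42.125

The third angle is ∠M = 180° − ∠L − ∠K = 35.60°.
Law of sines: l = m·sin L/sin M ≈ 49.317.
Law of sines: k = m·sin K/sin M ≈ 18.545.
Median from K: ½√(2·m² + 2·l² − k²) ≈ 42.125.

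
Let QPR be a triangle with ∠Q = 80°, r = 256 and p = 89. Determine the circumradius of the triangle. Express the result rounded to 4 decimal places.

129.9827

By the law of cosines, q² = p² + r² − 2·p·r·cos Q = 65544, so q ≈ 256.02.
Area = ½·p·r·sin Q ≈ 11219.
Circumradius = q/(2 sin Q) ≈ 129.98.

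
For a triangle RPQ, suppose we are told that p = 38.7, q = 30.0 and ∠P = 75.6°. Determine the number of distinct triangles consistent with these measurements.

q·sin P = 30.0·sin(75.6°) ≈ 29.06.
Since p ≥ q, exactly one triangle exists.

1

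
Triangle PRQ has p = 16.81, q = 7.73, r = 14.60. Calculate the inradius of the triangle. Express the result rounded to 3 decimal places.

2.881

Semiperimeter s = (16.81 + 14.6 + 7.73)/2 = 19.57.
Heron's formula: area = √(19.57·2.76·4.97·11.84) ≈ 56.377.
Inradius = area/s = 56.377/19.57 ≈ 2.8808.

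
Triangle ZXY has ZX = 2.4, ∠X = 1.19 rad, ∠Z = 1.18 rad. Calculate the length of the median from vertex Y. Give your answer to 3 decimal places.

m_Y ≈ 2.955

The third angle is ∠Y = π − ∠Z − ∠X = 0.772 rad.
Law of sines: XY = ZX·sin Z/sin Y ≈ 3.1825.
Law of sines: YZ = ZX·sin X/sin Y ≈ 3.1954.
Median from Y: ½√(2·XY² + 2·YZ² − ZX²) ≈ 2.9545.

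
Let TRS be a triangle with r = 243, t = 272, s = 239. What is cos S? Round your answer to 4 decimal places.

cos S ≈ 0.5743

By the law of cosines, cos S = (t² + r² − s²) / (2·t·r) ≈ 0.57426, so ∠S ≈ 54.95°.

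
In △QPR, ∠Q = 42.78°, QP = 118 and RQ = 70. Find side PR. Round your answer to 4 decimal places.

81.8466

By the law of cosines, PR² = RQ² + QP² − 2·RQ·QP·cos Q = 6698.9, so PR ≈ 81.847.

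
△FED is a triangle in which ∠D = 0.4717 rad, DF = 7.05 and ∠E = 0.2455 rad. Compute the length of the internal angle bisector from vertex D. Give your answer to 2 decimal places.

The third angle is ∠F = π − ∠E − ∠D = 2.4244 rad.
Law of sines: ED = DF·sin F/sin E ≈ 19.066.
Law of sines: FE = DF·sin D/sin E ≈ 13.181.
The bisector from D has length 2·ED·DF·cos(∠D/2)/(ED+DF) ≈ 10.009.

10.01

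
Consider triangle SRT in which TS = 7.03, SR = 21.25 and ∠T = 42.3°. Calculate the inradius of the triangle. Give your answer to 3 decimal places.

Law of sines: sin R = TS·sin T/SR ≈ 0.22265.
Since SR ≥ TS, only the acute value applies: ∠R ≈ 12.86°.
Then ∠S = 180° − ∠T − ∠R ≈ 124.84°.
Law of sines gives RT = SR·sin S/sin T ≈ 25.916.
Area = ½·SR·TS·sin S ≈ 61.308.
Semiperimeter s = (25.916+7.03+21.25)/2 = 27.098.
Inradius = area/s = 61.308/27.098 ≈ 2.2625.

r ≈ 2.262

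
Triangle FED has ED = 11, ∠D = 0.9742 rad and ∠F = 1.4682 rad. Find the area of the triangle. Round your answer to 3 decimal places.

32.382

The third angle is ∠E = π − ∠D − ∠F = 0.6992 rad.
Law of sines: DF = ED·sin E/sin F ≈ 7.117.
Law of sines: FE = ED·sin D/sin F ≈ 9.1479.
Area = ½·ED·DF·sin D ≈ 32.382.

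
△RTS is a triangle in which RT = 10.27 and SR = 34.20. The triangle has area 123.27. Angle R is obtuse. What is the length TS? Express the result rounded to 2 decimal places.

From area = ½·SR·RT·sin R, we get sin R = 2·area/(SR·RT) ≈ 0.70193.
Taking the obtuse solution, ∠R ≈ 135.42°.
Law of cosines then gives TS ≈ 42.136.

42.14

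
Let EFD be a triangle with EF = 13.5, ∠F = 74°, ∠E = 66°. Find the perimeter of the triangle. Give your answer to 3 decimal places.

The third angle is ∠D = 180° − ∠E − ∠F = 40.00°.
Law of sines: FD = EF·sin E/sin D ≈ 19.187.
Law of sines: DE = EF·sin F/sin D ≈ 20.189.
Semiperimeter s = (19.187+20.189+13.5)/2 = 26.438.
Perimeter = 19.187 + 20.189 + 13.5 = 52.875.

perimeter ≈ 52.875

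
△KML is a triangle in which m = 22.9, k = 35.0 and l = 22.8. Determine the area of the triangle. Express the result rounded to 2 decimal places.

area ≈ 257.12

Semiperimeter s = (35 + 22.9 + 22.8)/2 = 40.35.
Heron's formula: area = √(40.35·5.35·17.45·17.55) ≈ 257.12.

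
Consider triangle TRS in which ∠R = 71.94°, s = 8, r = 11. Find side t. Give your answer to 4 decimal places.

Law of sines: sin S = s·sin R/r ≈ 0.69144.
Since r ≥ s, only the acute value applies: ∠S ≈ 43.74°.
Then ∠T = 180° − ∠R − ∠S ≈ 64.32°.
Law of sines gives t = r·sin T/sin R ≈ 10.427.

10.4269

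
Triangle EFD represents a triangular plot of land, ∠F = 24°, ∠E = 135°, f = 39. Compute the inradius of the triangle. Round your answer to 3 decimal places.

The third angle is ∠D = 180° − ∠E − ∠F = 21.00°.
Law of sines: e = f·sin E/sin F ≈ 67.801.
Law of sines: d = f·sin D/sin F ≈ 34.362.
Area = ½·f·e·sin D ≈ 473.81.
Semiperimeter s = (67.801+39+34.362)/2 = 70.582.
Inradius = area/s = 473.81/70.582 ≈ 6.7129.

r ≈ 6.713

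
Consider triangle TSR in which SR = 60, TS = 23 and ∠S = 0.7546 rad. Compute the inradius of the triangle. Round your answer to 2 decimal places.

7.33

By the law of cosines, RT² = TS² + SR² − 2·TS·SR·cos S = 2118.2, so RT ≈ 46.024.
Area = ½·TS·SR·sin S ≈ 472.65.
Semiperimeter s = (60+46.024+23)/2 = 64.512.
Inradius = area/s = 472.65/64.512 ≈ 7.3265.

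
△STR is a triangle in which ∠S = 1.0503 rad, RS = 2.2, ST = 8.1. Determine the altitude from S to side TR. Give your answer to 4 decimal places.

2.1291

By the law of cosines, TR² = RS² + ST² − 2·RS·ST·cos S = 52.726, so TR ≈ 7.2613.
Area = ½·RS·ST·sin S ≈ 7.7301.
The altitude from S has length 2·area/TR ≈ 2.1291.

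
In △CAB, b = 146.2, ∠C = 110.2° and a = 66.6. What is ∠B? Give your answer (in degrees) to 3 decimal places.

49.525

By the law of cosines, c² = a² + b² − 2·a·b·cos C = 32534, so c ≈ 180.37.
Law of cosines again: cos B = (c² + a² − b²)/(2·c·a) ≈ 0.64912, so ∠B ≈ 49.53°.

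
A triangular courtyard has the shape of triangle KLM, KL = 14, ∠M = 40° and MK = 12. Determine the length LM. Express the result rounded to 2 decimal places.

20.88

Law of sines: sin L = MK·sin M/KL ≈ 0.55096.
Since KL ≥ MK, only the acute value applies: ∠L ≈ 33.43°.
Then ∠K = 180° − ∠M − ∠L ≈ 106.57°.
Law of sines gives LM = KL·sin K/sin M ≈ 20.876.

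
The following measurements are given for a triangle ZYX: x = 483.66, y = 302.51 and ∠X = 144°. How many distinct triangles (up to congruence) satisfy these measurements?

1

y·sin X = 302.51·sin(144°) ≈ 177.8.
Since ∠X is not acute, a triangle exists only if x > y; here x > y, so there is exactly one triangle.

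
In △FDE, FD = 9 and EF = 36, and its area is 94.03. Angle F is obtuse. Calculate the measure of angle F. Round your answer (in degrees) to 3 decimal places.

From area = ½·EF·FD·sin F, we get sin F = 2·area/(EF·FD) ≈ 0.58043.
Taking the obtuse solution, ∠F ≈ 144.52°.

144.519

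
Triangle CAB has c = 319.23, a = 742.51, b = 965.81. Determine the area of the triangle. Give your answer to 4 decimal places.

95715.0188

Semiperimeter s = (319.23 + 742.51 + 965.81)/2 = 1013.8.
Heron's formula: area = √(1013.8·694.54·271.26·47.965) ≈ 95715.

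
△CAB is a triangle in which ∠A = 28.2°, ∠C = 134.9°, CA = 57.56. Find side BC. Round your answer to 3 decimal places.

The third angle is ∠B = 180° − ∠C − ∠A = 16.90°.
Law of sines: BC = CA·sin A/sin B ≈ 93.567.

93.567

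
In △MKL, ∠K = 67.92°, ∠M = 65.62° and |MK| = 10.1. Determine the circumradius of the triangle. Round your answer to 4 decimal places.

The third angle is ∠L = 180° − ∠M − ∠K = 46.46°.
Law of sines: |KL| = |MK|·sin M/sin L ≈ 12.691.
Law of sines: |LM| = |MK|·sin K/sin L ≈ 12.911.
Circumradius = |MK|/(2 sin L) ≈ 6.9665.

R ≈ 6.9665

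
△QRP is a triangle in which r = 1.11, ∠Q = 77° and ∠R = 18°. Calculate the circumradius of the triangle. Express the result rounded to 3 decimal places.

1.796

The third angle is ∠P = 180° − ∠Q − ∠R = 85.00°.
Law of sines: q = r·sin Q/sin R ≈ 3.5.
Law of sines: p = r·sin P/sin R ≈ 3.5784.
Circumradius = r/(2 sin R) ≈ 1.796.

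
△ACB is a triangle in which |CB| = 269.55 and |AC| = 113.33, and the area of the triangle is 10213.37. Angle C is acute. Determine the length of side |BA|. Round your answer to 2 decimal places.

200.18

From area = ½·|AC|·|CB|·sin C, we get sin C = 2·area/(|AC|·|CB|) ≈ 0.66867.
Taking the acute solution, ∠C ≈ 0.732 rad.
Law of cosines then gives |BA| ≈ 200.18.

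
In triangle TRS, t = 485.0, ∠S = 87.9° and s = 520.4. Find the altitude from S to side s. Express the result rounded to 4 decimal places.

h_S ≈ 193.0349

Law of sines: sin T = t·sin S/s ≈ 0.93135.
Since s ≥ t, only the acute value applies: ∠T ≈ 68.65°.
Then ∠R = 180° − ∠S − ∠T ≈ 23.45°.
Law of sines gives r = s·sin R/sin S ≈ 207.26.
Area = ½·s·t·sin R ≈ 50228.
The altitude from S has length 2·area/s ≈ 193.03.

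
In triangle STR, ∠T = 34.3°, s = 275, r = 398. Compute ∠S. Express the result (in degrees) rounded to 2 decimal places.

42.21

By the law of cosines, t² = r² + s² − 2·r·s·cos T = 53196, so t ≈ 230.64.
Law of cosines again: cos S = (t² + r² − s²)/(2·t·r) ≈ 0.74064, so ∠S ≈ 42.21°.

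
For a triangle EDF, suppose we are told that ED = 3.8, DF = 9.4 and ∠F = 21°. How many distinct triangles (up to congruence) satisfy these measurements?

DF·sin F = 9.4·sin(21°) ≈ 3.369.
Since DF sin F < ED < DF (3.369 < 3.8 < 9.4), two triangles exist.

2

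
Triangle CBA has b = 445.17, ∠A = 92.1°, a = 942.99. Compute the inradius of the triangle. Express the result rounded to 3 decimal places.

r ≈ 164.586

Law of sines: sin B = b·sin A/a ≈ 0.47177.
Since a ≥ b, only the acute value applies: ∠B ≈ 28.15°.
Then ∠C = 180° − ∠A − ∠B ≈ 59.75°.
Law of sines gives c = a·sin C/sin A ≈ 815.14.
Area = ½·a·b·sin C ≈ 1.8132e+05.
Semiperimeter s = (815.14+445.17+942.99)/2 = 1101.7.
Inradius = area/s = 1.8132e+05/1101.7 ≈ 164.59.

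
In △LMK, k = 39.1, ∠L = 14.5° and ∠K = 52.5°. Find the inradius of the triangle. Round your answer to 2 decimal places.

The third angle is ∠M = 180° − ∠K − ∠L = 113.00°.
Law of sines: l = k·sin L/sin K ≈ 12.34.
Law of sines: m = k·sin M/sin K ≈ 45.367.
Area = ½·k·l·sin M ≈ 222.07.
Semiperimeter s = (12.34+45.367+39.1)/2 = 48.403.
Inradius = area/s = 222.07/48.403 ≈ 4.5878.

r ≈ 4.59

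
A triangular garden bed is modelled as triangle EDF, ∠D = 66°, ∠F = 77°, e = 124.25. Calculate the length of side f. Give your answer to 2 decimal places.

The third angle is ∠E = 180° − ∠D − ∠F = 37.00°.
Law of sines: f = e·sin F/sin E ≈ 201.17.

201.17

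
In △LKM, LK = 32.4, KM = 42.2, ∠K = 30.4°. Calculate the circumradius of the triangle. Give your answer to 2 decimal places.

R ≈ 21.47

By the law of cosines, ML² = LK² + KM² − 2·LK·KM·cos K = 472, so ML ≈ 21.726.
Area = ½·LK·KM·sin K ≈ 345.94.
Circumradius = ML/(2 sin K) ≈ 21.467.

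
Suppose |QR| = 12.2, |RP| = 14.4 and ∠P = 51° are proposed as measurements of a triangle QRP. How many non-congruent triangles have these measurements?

2

|RP|·sin P = 14.4·sin(51°) ≈ 11.19.
Since |RP| sin P < |QR| < |RP| (11.19 < 12.2 < 14.4), two triangles exist.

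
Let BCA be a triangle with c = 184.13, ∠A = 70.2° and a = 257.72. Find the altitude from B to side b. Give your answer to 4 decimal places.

173.2444

Law of sines: sin C = c·sin A/a ≈ 0.67222.
Since a ≥ c, only the acute value applies: ∠C ≈ 42.24°.
Then ∠B = 180° − ∠A − ∠C ≈ 67.56°.
Law of sines gives b = a·sin B/sin A ≈ 253.18.
Area = ½·a·c·sin B ≈ 21931.
The altitude from B has length 2·area/b ≈ 173.24.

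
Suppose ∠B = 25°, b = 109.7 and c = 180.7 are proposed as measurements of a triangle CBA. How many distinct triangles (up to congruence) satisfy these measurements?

2

c·sin B = 180.7·sin(25°) ≈ 76.37.
Since c sin B < b < c (76.37 < 109.7 < 180.7), two triangles exist.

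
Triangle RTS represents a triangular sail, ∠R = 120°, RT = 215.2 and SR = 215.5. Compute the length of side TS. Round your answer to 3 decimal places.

372.997

By the law of cosines, TS² = SR² + RT² − 2·SR·RT·cos R = 1.3913e+05, so TS ≈ 373.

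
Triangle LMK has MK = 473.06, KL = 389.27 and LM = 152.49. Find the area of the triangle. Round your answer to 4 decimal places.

area ≈ 27033.7692

Semiperimeter s = (473.06 + 389.27 + 152.49)/2 = 507.41.
Heron's formula: area = √(507.41·34.35·118.14·354.92) ≈ 27034.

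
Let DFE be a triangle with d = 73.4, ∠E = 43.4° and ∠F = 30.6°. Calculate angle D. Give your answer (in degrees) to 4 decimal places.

106.0000

The third angle is ∠D = 180° − ∠F − ∠E = 106.00°.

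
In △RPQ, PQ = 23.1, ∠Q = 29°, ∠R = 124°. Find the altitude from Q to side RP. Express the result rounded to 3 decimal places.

h_Q ≈ 10.487

The third angle is ∠P = 180° − ∠Q − ∠R = 27.00°.
Law of sines: QR = PQ·sin P/sin R ≈ 12.65.
Law of sines: RP = PQ·sin Q/sin R ≈ 13.509.
Area = ½·PQ·QR·sin Q ≈ 70.833.
The altitude from Q has length 2·area/RP ≈ 10.487.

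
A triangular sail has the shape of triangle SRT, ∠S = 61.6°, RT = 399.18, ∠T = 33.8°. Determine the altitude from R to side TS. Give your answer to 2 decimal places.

The third angle is ∠R = 180° − ∠T − ∠S = 84.60°.
Law of sines: TS = RT·sin R/sin S ≈ 451.78.
Law of sines: SR = RT·sin T/sin S ≈ 252.44.
Area = ½·RT·TS·sin T ≈ 50162.
The altitude from R has length 2·area/TS ≈ 222.06.

h_R ≈ 222.06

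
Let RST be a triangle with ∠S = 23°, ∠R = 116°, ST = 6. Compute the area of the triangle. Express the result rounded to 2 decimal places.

area ≈ 5.13

The third angle is ∠T = 180° − ∠R − ∠S = 41.00°.
Law of sines: TR = ST·sin S/sin R ≈ 2.6084.
Law of sines: RS = ST·sin T/sin R ≈ 4.3796.
Area = ½·ST·TR·sin T ≈ 5.1337.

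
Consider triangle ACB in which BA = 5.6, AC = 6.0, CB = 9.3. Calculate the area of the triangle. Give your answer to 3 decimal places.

16.105

Semiperimeter s = (9.3 + 5.6 + 6)/2 = 10.45.
Heron's formula: area = √(10.45·1.15·4.85·4.45) ≈ 16.105.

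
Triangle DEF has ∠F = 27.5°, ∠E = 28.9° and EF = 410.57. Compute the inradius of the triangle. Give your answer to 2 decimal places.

r ≈ 51.53

The third angle is ∠D = 180° − ∠E − ∠F = 123.60°.
Law of sines: FD = EF·sin E/sin D ≈ 238.22.
Law of sines: DE = EF·sin F/sin D ≈ 227.61.
Area = ½·EF·FD·sin F ≈ 22581.
Semiperimeter s = (410.57+238.22+227.61)/2 = 438.2.
Inradius = area/s = 22581/438.2 ≈ 51.532.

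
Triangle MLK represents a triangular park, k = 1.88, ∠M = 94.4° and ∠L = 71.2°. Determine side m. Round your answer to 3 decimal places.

7.537

The third angle is ∠K = 180° − ∠M − ∠L = 14.40°.
Law of sines: m = k·sin M/sin K ≈ 7.5373.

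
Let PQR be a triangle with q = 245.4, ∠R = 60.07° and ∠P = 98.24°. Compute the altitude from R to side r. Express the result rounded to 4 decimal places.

242.8666

The third angle is ∠Q = 180° − ∠R − ∠P = 21.69°.
Law of sines: p = q·sin P/sin Q ≈ 657.13.
Law of sines: r = q·sin R/sin Q ≈ 575.44.
Area = ½·q·p·sin R ≈ 69877.
The altitude from R has length 2·area/r ≈ 242.87.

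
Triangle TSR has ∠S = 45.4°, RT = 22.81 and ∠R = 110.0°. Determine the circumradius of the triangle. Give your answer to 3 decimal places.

16.018

The third angle is ∠T = 180° − ∠S − ∠R = 24.60°.
Law of sines: SR = RT·sin T/sin S ≈ 13.336.
Law of sines: TS = RT·sin R/sin S ≈ 30.103.
Circumradius = RT/(2 sin S) ≈ 16.018.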